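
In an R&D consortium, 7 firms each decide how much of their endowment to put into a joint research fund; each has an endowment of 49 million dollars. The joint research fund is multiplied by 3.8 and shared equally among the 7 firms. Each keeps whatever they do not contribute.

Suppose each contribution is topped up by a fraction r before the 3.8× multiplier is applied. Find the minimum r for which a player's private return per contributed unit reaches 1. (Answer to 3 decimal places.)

With matching at rate r, one contributed unit becomes (1 + r) in the joint research fund and returns 3.8 × (1 + r) / 7 to the contributor.
Setting this equal to 1: 1 + r = 7/3.8 = 1.8421.
So the minimum matching rate is r = 1.8421 − 1 = 0.842.

0.842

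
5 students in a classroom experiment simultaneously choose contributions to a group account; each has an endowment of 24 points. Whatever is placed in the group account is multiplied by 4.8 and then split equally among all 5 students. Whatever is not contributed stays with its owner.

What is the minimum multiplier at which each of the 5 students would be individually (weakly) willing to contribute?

5

A contributed unit returns (multiplier)/5 to its contributor.
This reaches 1 exactly when the multiplier is 5.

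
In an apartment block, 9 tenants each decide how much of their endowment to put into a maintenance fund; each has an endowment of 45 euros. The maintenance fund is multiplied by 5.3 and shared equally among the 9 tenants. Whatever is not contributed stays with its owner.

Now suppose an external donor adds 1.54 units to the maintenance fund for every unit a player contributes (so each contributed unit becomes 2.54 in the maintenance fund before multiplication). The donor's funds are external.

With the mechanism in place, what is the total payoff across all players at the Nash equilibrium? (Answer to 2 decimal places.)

The effective private return per unit is now 5.3 × 2.54 / 9 = 1.4958 > 1, so every player's dominant strategy flips to full contribution.
At the Nash equilibrium everyone contributes 45. Group total payoff = 5.3 × 2.54 × 405 = 5452.11.

5452.11 euros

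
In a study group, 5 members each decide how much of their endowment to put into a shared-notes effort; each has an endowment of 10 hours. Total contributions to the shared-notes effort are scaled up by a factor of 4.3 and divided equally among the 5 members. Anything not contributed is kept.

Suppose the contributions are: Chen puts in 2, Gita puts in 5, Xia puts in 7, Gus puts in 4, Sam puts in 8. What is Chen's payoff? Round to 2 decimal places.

Total contributed: 2 + 5 + 7 + 4 + 8 = 26.
Each receives 4.3 × 26 / 5 = 22.36 from the shared-notes effort.
Chen keeps 10 − 2 = 8, so Chen's payoff is 8 + 22.36 = 30.36.

30.36 hours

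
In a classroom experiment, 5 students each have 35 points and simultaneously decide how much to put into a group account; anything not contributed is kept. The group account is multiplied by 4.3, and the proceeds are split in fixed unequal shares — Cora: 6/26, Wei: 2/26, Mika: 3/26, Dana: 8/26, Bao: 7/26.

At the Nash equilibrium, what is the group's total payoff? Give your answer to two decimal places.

A player with share s gets back 4.3·s per unit contributed, so full contribution is dominant for anyone with s > 1/4.3 = 0.2326 and zero contribution is dominant for anyone below.
Dana and Bao clear that bar, contributing 35 each; the remaining 3 contribute 0. Total contributed: 70.
The group account pays out 4.3 × 70 = 301.00 in total (split across the unequal shares, but the aggregate is all that matters for the group sum).
The 3 free-riders keep 35 each, adding 105. Group total = 105 + 301.00 = 406.00.

406.00 points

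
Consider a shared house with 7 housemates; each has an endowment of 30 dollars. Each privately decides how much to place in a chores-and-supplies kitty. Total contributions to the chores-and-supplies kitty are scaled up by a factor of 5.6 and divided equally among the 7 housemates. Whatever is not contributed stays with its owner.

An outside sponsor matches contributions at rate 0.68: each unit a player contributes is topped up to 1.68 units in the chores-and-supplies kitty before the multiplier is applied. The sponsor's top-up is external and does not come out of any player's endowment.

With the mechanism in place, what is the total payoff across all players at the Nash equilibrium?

1975.68 dollars

Under the mechanism each unit contributed yields 5.6 × 1.68 / 7 = 1.3440 back to its contributor per unit of net cost, which exceeds 1, making full contribution the dominant choice for everyone.
At the Nash equilibrium everyone contributes 30. Group total payoff = 5.6 × 1.68 × 210 = 1975.68.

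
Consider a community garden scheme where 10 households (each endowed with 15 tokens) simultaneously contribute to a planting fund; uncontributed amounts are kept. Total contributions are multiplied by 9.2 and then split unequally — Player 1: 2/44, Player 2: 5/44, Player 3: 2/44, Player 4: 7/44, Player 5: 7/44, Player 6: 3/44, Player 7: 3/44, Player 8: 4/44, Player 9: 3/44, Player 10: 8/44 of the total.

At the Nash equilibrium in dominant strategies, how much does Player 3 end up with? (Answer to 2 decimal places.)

Each unit j contributes comes back to j as 9.2 × (j's share), so j prefers to contribute only if that share exceeds 1/9.2 = 0.1087; otherwise keeping the unit dominates.
The shares above 0.1087 belong to Player 2, Player 4, Player 5 and Player 10, contributing 15 each; the remaining 6 contribute 0. Total contributed: 60.
Player 3 keeps 15 and receives 9.2 × 60 × 2/44 = 25.09 from the planting fund, for a payoff of 40.09.

40.09 tokens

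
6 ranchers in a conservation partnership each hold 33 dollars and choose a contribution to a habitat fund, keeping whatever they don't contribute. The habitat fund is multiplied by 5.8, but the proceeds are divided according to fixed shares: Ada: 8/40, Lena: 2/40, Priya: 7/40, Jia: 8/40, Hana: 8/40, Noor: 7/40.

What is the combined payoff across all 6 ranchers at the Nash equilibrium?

990.00 dollars

Each unit j contributes comes back to j as 5.8 × (j's share), so j prefers to contribute only if that share exceeds 1/5.8 = 0.1724; otherwise keeping the unit dominates.
The shares above 0.1724 belong to Ada, Priya, Jia, Hana and Noor, contributing 33 each; the remaining 1 contribute 0. Total contributed: 165.
The habitat fund pays out 5.8 × 165 = 957.00 in total (split across the unequal shares, but the aggregate is all that matters for the group sum).
The 1 free-riders keep 33 each, adding 33. Group total = 33 + 957.00 = 990.00.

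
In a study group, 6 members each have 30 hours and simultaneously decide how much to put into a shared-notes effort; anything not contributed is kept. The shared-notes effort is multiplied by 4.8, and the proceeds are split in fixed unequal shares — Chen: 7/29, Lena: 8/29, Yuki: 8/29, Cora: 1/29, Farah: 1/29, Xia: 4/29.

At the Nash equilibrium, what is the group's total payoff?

522.00 hours

A player with share s gets back 4.8·s per unit contributed, so full contribution is dominant for anyone with s > 1/4.8 = 0.2083 and zero contribution is dominant for anyone below.
Chen, Lena and Yuki clear that bar, contributing 30 each; the remaining 3 contribute 0. Total contributed: 90.
The shared-notes effort pays out 4.8 × 90 = 432.00 in total (split across the unequal shares, but the aggregate is all that matters for the group sum).
The 3 free-riders keep 30 each, adding 90. Group total = 90 + 432.00 = 522.00.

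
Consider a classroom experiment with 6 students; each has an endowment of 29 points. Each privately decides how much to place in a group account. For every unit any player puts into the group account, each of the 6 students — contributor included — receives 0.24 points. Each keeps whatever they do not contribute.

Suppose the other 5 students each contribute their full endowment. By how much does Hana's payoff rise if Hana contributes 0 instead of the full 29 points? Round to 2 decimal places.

22.04 points

Switching from a contribution of 29 to 0 lets Hana keep an extra 29 points, but lowers the group account by 29, which costs Hana their own share of that drop: 0.24 × 29 = 6.96.
Net gain = 29 − 6.96 = 22.04. The private return per contributed unit (0.24) is below 1, so free-riding is indeed the best response regardless of what the others do.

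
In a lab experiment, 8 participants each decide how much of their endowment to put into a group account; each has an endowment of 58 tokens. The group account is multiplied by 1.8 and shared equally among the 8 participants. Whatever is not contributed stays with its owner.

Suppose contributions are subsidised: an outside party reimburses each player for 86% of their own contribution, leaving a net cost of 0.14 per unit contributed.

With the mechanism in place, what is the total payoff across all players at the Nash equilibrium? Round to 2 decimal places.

With the mechanism, a contributed unit returns (1.8/8) / 0.14 = 1.6071 per unit of net cost to the contributor — now above 1 — so contributing fully is weakly dominant for every player.
At the Nash equilibrium everyone contributes 58. Group total payoff = 8 × (58 × 0.86 + 1.8 × 58) = 1234.24.

1234.24 tokens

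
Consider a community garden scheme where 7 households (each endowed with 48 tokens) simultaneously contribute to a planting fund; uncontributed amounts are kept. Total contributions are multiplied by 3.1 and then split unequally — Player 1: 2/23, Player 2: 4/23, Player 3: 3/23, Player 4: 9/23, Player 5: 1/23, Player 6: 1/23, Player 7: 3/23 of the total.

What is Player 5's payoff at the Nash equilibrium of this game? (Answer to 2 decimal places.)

Player j's private return per contributed unit is 3.1 × (j's share). Contributing is weakly dominant for j when that share is at least 1/3.1 = 0.3226, and contributing 0 is dominant otherwise.
The only share above 0.3226 is Player 4's 9/23, contributing 48; the remaining 6 contribute 0. Total contributed: 48.
Player 5 keeps 48 and receives 3.1 × 48 × 1/23 = 6.47 from the planting fund, for a payoff of 54.47.

54.47 tokens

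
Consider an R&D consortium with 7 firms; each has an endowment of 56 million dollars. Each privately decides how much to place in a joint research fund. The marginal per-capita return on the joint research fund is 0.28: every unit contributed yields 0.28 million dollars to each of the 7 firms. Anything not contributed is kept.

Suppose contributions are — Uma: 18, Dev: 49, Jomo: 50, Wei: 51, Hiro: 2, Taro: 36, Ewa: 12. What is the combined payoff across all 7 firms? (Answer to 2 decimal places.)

Total contributed: 18 + 49 + 50 + 51 + 2 + 36 + 12 = 218; total kept: 7 × 56 − 218 = 174.
The joint research fund pays out 0.28 × 7 × 218 = 427.28 in aggregate.
Group total = 174 + 427.28 = 601.28.

601.28 million dollars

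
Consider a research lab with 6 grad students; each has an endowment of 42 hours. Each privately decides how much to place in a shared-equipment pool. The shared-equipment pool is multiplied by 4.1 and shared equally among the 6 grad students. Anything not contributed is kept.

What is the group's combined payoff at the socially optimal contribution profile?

1033.20 hours

Each contributed unit returns 4.100 to the group as a whole (0.6833 to each of 6 players), which exceeds 1, so the social optimum is full contribution: group total = 4.100 × 252 = 1033.20.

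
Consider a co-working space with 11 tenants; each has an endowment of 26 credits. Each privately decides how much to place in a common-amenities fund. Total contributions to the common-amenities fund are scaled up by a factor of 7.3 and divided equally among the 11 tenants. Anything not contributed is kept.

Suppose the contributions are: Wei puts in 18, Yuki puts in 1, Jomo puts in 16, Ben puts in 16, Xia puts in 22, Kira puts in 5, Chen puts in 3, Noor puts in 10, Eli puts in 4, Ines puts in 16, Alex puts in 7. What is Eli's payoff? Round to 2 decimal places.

100.31 credits

Total contributed: 18 + 1 + 16 + 16 + 22 + 5 + 3 + 10 + 4 + 16 + 7 = 118.
Each receives 7.3 × 118 / 11 = 78.31 from the common-amenities fund.
Eli keeps 26 − 4 = 22, so Eli's payoff is 22 + 78.31 = 100.31.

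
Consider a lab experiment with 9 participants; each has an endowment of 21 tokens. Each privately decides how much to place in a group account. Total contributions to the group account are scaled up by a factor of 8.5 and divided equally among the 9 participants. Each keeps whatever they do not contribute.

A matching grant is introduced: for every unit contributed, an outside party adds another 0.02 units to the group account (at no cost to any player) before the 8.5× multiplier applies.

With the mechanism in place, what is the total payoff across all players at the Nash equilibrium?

Even with the mechanism, each unit contributed returns only 8.5 × 1.02 / 9 = 0.9633 per unit of net cost, so contributing nothing is still dominant.
Everyone keeps their endowment and the group total is 9 × 21 = 189.

189.00 tokens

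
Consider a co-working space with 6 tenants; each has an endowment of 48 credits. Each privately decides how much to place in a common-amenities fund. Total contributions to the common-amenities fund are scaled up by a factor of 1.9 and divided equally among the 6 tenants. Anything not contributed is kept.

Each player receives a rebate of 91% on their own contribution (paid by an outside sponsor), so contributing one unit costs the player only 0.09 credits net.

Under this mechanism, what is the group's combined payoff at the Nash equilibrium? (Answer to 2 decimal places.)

809.28 credits

With the mechanism, a contributed unit returns (1.9/6) / 0.09 = 3.5185 per unit of net cost to the contributor — now above 1 — so contributing fully is weakly dominant for every player.
So the Nash equilibrium is full contribution by all 6; the group earns 6 × (48 × 0.91 + 1.9 × 48) = 809.28.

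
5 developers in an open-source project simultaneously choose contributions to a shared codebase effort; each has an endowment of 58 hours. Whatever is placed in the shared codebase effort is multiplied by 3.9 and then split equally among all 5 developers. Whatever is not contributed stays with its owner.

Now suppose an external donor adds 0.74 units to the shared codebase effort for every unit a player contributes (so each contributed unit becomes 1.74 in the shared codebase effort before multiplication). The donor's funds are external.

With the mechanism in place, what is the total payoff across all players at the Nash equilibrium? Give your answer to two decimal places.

With the mechanism, a contributed unit returns 3.9 × 1.74 / 5 = 1.3572 per unit of net cost to the contributor — now above 1 — so contributing fully is weakly dominant for every player.
At the Nash equilibrium everyone contributes 58. Group total payoff = 3.9 × 1.74 × 290 = 1967.94.

1967.94 hours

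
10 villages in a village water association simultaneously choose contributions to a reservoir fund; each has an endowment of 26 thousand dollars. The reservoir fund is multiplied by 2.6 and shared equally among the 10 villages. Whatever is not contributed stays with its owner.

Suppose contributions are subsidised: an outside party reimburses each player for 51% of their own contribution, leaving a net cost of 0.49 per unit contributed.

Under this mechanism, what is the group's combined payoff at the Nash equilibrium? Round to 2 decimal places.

Even with the mechanism, each unit contributed returns only (2.6/10) / 0.49 = 0.5306 per unit of net cost, so contributing nothing is still dominant.
At the Nash equilibrium no one contributes; group total payoff = 10 × 26 = 260.

260.00 thousand dollars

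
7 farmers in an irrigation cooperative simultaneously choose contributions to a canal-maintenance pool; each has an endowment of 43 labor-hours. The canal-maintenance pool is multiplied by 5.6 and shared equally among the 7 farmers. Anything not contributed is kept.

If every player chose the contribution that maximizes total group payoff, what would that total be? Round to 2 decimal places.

1685.60 labor-hours

Each contributed unit returns 5.600 to the group as a whole (0.8000 to each of 7 players), which exceeds 1, so the social optimum is full contribution: group total = 5.600 × 301 = 1685.60.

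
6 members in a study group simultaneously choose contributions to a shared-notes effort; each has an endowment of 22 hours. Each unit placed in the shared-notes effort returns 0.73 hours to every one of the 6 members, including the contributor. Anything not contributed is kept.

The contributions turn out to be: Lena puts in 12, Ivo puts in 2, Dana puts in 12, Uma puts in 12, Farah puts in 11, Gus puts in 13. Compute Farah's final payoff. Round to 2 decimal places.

Total contributed: 12 + 2 + 12 + 12 + 11 + 13 = 62.
Each receives 0.73 × 62 = 45.26 from the shared-notes effort.
Farah keeps 22 − 11 = 11, so Farah's payoff is 11 + 45.26 = 56.26.

56.26 hours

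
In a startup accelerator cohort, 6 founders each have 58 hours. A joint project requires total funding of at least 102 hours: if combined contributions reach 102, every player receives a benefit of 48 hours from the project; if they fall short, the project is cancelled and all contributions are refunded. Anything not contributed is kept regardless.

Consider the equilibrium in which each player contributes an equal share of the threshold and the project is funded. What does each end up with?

89 hours

Equal share of the threshold: 102/6 = 17.
At this profile no one gains by cutting their contribution: any cut drops the total below 102, the project is cancelled, contributions are refunded, and the deviator ends with 58, which is less than 58 − 17 + 48 = 89. Contributing more than 17 just wastes the excess. So contributing exactly 17 is a best response.
Each player's payoff: 58 − 17 + 48 = 89.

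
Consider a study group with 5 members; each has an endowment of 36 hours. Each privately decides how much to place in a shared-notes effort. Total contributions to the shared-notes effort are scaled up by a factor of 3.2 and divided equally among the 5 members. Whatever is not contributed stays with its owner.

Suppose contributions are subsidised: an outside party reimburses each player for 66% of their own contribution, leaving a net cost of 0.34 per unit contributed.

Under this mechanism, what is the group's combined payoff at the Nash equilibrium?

With the mechanism, a contributed unit returns (3.2/5) / 0.34 = 1.8824 per unit of net cost to the contributor — now above 1 — so contributing fully is weakly dominant for every player.
At the Nash equilibrium everyone contributes 36. Group total payoff = 5 × (36 × 0.66 + 3.2 × 36) = 694.80.

694.80 hours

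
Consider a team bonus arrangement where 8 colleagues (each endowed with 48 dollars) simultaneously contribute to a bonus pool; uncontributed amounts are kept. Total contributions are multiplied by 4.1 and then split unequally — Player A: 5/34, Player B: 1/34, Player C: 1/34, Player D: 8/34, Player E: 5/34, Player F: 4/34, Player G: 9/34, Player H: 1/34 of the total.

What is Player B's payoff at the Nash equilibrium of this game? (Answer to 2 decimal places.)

Player j's private return per contributed unit is 4.1 × (j's share). Contributing is weakly dominant for j when that share is at least 1/4.1 = 0.2439, and contributing 0 is dominant otherwise.
Player G alone (share 9/34) is above the threshold, contributing 48; the remaining 7 contribute 0. Total contributed: 48.
Player B keeps 48 and receives 4.1 × 48 × 1/34 = 5.79 from the bonus pool, for a payoff of 53.79.

53.79 dollars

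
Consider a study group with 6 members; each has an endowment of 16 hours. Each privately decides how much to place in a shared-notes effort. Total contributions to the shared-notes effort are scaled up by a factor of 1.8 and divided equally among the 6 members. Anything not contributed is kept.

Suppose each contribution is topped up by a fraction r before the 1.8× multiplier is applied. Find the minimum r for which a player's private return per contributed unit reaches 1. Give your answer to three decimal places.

With matching at rate r, one contributed unit becomes (1 + r) in the shared-notes effort and returns 1.8 × (1 + r) / 6 to the contributor.
Setting this equal to 1: 1 + r = 6/1.8 = 3.3333.
So the minimum matching rate is r = 3.3333 − 1 = 2.333.

2.333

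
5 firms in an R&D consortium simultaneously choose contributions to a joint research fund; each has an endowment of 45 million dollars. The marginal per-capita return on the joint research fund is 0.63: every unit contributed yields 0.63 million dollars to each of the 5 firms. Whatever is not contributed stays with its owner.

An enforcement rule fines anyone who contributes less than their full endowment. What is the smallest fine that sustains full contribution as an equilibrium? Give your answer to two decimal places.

16.65 million dollars

Given the others contribute fully, the best deviation is to contribute 0 (any partial contribution still incurs the fine and gives up units whose private return 0.63 is below 1).
Deviating from 45 to 0 saves 45 million dollars but forfeits the deviator's share of the drop in the joint research fund: 0.63 × 45 = 28.35.
So the deviation gain is 45 − 28.35 = 16.65, and the fine must be at least 16.65 million dollars to wipe it out.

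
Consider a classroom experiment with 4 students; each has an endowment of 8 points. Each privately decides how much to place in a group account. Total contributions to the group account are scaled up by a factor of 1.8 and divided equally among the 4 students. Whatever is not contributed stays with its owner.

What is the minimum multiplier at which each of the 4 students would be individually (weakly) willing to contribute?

A contributed unit returns (multiplier)/4 to its contributor.
This reaches 1 exactly when the multiplier is 4.

4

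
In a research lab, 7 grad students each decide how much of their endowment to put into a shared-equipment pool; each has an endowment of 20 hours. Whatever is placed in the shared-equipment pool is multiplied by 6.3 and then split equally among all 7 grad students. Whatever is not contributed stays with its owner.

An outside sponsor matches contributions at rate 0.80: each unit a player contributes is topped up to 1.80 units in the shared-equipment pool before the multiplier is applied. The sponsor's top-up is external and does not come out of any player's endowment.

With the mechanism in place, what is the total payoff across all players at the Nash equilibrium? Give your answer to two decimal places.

Under the mechanism each unit contributed yields 6.3 × 1.80 / 7 = 1.6200 back to its contributor per unit of net cost, which exceeds 1, making full contribution the dominant choice for everyone.
At the Nash equilibrium everyone contributes 20. Group total payoff = 6.3 × 1.80 × 140 = 1587.60.

1587.60 hours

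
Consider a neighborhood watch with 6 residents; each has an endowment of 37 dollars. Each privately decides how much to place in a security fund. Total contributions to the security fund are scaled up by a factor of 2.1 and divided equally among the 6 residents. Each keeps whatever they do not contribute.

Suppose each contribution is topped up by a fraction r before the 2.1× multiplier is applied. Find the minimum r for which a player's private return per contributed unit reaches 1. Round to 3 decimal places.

1.857

With matching at rate r, one contributed unit becomes (1 + r) in the security fund and returns 2.1 × (1 + r) / 6 to the contributor.
Setting this equal to 1: 1 + r = 6/2.1 = 2.8571.
So the minimum matching rate is r = 2.8571 − 1 = 1.857.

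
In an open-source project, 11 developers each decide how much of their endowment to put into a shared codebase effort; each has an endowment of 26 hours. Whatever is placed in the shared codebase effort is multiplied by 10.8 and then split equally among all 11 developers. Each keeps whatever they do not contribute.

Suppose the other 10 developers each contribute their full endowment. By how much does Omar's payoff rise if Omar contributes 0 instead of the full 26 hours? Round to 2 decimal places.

Switching from a contribution of 26 to 0 lets Omar keep an extra 26 hours, but lowers the shared codebase effort by 26, which costs Omar their own share of that drop: 10.8/11 × 26 = 25.53.
Net gain = 26 − 25.53 = 0.47. The private return per contributed unit (0.9818) is below 1, so free-riding is indeed the best response regardless of what the others do.

0.47 hours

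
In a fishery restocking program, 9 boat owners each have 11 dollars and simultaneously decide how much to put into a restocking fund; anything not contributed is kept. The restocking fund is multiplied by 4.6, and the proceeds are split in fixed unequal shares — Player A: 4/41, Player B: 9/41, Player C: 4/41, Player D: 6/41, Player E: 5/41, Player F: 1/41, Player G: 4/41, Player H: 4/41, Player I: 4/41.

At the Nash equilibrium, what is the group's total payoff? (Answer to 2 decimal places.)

A player with share s gets back 4.6·s per unit contributed, so full contribution is dominant for anyone with s > 1/4.6 = 0.2174 and zero contribution is dominant for anyone below.
Only Player B (9/41) clears that bar, contributing 11; the remaining 8 contribute 0. Total contributed: 11.
The restocking fund pays out 4.6 × 11 = 50.60 in total (split across the unequal shares, but the aggregate is all that matters for the group sum).
The 8 free-riders keep 11 each, adding 88. Group total = 88 + 50.60 = 138.60.

138.60 dollars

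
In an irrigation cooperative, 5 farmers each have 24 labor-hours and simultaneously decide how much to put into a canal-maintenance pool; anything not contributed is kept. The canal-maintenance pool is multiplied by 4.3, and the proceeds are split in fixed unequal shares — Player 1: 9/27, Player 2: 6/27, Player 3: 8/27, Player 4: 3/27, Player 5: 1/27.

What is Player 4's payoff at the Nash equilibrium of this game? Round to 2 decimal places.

Each unit j contributes comes back to j as 4.3 × (j's share), so j prefers to contribute only if that share exceeds 1/4.3 = 0.2326; otherwise keeping the unit dominates.
Player 1 and Player 3 are above the threshold, contributing 24 each; the remaining 3 contribute 0. Total contributed: 48.
Player 4 keeps 24 and receives 4.3 × 48 × 3/27 = 22.93 from the canal-maintenance pool, for a payoff of 46.93.

46.93 labor-hours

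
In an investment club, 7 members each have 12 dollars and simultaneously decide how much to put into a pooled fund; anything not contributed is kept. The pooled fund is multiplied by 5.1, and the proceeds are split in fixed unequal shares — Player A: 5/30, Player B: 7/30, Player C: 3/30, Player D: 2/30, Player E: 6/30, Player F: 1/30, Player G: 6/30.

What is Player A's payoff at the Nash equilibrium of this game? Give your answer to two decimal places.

A player with share s gets back 5.1·s per unit contributed, so full contribution is dominant for anyone with s > 1/5.1 = 0.1961 and zero contribution is dominant for anyone below.
The shares above 0.1961 belong to Player B, Player E and Player G, contributing 12 each; the remaining 4 contribute 0. Total contributed: 36.
Player A keeps 12 and receives 5.1 × 36 × 5/30 = 30.60 from the pooled fund, for a payoff of 42.60.

42.60 dollars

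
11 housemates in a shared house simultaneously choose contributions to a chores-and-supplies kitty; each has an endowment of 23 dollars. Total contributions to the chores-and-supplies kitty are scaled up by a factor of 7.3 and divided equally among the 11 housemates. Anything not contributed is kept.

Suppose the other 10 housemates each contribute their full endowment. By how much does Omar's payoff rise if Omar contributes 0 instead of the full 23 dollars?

7.74 dollars

Switching from a contribution of 23 to 0 lets Omar keep an extra 23 dollars, but lowers the chores-and-supplies kitty by 23, which costs Omar their own share of that drop: 7.3/11 × 23 = 15.26.
Net gain = 23 − 15.26 = 7.74. The private return per contributed unit (0.6636) is below 1, so free-riding is indeed the best response regardless of what the others do.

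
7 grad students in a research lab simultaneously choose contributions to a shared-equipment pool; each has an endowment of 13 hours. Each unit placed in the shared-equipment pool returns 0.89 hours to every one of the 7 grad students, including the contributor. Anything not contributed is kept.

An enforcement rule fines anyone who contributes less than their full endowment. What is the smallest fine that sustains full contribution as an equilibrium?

1.43 hours

Given the others contribute fully, the best deviation is to contribute 0 (any partial contribution still incurs the fine and gives up units whose private return 0.89 is below 1).
Deviating from 13 to 0 saves 13 hours but forfeits the deviator's share of the drop in the shared-equipment pool: 0.89 × 13 = 11.57.
So the deviation gain is 13 − 11.57 = 1.43, and the fine must be at least 1.43 hours to wipe it out.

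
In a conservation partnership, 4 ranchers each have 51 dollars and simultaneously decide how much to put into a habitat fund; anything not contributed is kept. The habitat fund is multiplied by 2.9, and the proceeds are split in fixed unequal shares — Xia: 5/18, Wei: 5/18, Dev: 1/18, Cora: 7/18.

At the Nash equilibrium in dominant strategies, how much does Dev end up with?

For player j, contributing a unit is worthwhile iff 2.9 × (j's share) ≥ 1, i.e. iff j's share is at least 0.3448.
Cora alone (share 7/18) is above the threshold, contributing 51; the remaining 3 contribute 0. Total contributed: 51.
Dev keeps 51 and receives 2.9 × 51 × 1/18 = 8.22 from the habitat fund, for a payoff of 59.22.

59.22 dollars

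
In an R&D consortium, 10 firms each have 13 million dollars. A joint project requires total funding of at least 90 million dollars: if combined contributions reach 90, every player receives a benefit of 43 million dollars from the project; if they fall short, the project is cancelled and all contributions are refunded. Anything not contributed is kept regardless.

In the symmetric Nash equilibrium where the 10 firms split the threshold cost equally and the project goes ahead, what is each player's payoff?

47 million dollars

Equal share of the threshold: 90/10 = 9.
At this profile no one gains by cutting their contribution: any cut drops the total below 90, the project is cancelled, contributions are refunded, and the deviator ends with 13, which is less than 13 − 9 + 43 = 47. Contributing more than 9 just wastes the excess. So contributing exactly 9 is a best response.
Each player's payoff: 13 − 9 + 43 = 47.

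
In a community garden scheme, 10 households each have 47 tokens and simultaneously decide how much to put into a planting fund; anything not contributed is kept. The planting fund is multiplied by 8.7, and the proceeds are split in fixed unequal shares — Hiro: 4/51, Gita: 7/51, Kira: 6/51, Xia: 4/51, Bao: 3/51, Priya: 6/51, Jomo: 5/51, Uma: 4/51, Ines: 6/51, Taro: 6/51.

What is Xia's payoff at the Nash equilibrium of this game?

A player with share s gets back 8.7·s per unit contributed, so full contribution is dominant for anyone with s > 1/8.7 = 0.1149 and zero contribution is dominant for anyone below.
Gita, Kira, Priya, Ines and Taro clear that bar, contributing 47 each; the remaining 5 contribute 0. Total contributed: 235.
Xia keeps 47 and receives 8.7 × 235 × 4/51 = 160.35 from the planting fund, for a payoff of 207.35.

207.35 tokens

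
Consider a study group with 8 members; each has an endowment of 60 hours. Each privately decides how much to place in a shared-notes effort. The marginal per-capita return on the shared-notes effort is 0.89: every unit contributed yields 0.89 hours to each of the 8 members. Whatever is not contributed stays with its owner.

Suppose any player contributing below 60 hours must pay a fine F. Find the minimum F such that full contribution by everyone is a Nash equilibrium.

6.60 hours

Given the others contribute fully, the best deviation is to contribute 0 (any partial contribution still incurs the fine and gives up units whose private return 0.89 is below 1).
Deviating from 60 to 0 saves 60 hours but forfeits the deviator's share of the drop in the shared-notes effort: 0.89 × 60 = 53.40.
So the deviation gain is 60 − 53.40 = 6.60, and the fine must be at least 6.60 hours to wipe it out.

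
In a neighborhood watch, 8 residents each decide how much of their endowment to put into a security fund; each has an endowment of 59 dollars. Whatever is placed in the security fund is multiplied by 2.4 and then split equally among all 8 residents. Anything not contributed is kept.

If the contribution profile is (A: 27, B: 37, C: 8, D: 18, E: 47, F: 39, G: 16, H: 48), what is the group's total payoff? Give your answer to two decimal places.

808.00 dollars

Total contributed: 27 + 37 + 8 + 18 + 47 + 39 + 16 + 48 = 240; total kept: 8 × 59 − 240 = 232.
The security fund pays out 2.4 × 240 = 576.00 in aggregate.
Group total = 232 + 576.00 = 808.00.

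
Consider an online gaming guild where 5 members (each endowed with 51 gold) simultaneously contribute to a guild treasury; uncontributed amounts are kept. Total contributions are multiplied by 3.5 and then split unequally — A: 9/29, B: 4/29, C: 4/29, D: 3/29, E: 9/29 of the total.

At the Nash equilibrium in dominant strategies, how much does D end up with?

Player j's private return per contributed unit is 3.5 × (j's share). Contributing is weakly dominant for j when that share is at least 1/3.5 = 0.2857, and contributing 0 is dominant otherwise.
The shares above 0.2857 belong to A and E, contributing 51 each; the remaining 3 contribute 0. Total contributed: 102.
D keeps 51 and receives 3.5 × 102 × 3/29 = 36.93 from the guild treasury, for a payoff of 87.93.

87.93 gold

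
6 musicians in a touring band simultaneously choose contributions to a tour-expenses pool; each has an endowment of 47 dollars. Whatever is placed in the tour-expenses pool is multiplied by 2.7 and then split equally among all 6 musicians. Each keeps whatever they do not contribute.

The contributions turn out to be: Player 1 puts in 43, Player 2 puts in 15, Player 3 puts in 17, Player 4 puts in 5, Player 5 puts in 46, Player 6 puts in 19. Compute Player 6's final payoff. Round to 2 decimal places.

Total contributed: 43 + 15 + 17 + 5 + 46 + 19 = 145.
Each receives 2.7 × 145 / 6 = 65.25 from the tour-expenses pool.
Player 6 keeps 47 − 19 = 28, so Player 6's payoff is 28 + 65.25 = 93.25.

93.25 dollars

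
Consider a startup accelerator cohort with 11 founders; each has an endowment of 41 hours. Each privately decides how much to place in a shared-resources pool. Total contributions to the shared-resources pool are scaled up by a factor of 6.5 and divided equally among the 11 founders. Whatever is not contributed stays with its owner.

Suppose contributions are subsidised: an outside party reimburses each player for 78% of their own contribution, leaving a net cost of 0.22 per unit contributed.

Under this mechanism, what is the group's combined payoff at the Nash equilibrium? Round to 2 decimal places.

With the mechanism, a contributed unit returns (6.5/11) / 0.22 = 2.6860 per unit of net cost to the contributor — now above 1 — so contributing fully is weakly dominant for every player.
So the Nash equilibrium is full contribution by all 11; the group earns 11 × (41 × 0.78 + 6.5 × 41) = 3283.28.

3283.28 hours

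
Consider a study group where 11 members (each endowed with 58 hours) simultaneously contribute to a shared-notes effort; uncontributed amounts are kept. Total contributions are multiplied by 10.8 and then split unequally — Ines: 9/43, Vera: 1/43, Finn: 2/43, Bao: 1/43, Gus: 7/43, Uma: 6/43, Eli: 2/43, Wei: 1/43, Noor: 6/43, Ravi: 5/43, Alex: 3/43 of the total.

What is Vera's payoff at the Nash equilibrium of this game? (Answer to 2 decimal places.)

For player j, contributing a unit is worthwhile iff 10.8 × (j's share) ≥ 1, i.e. iff j's share is at least 0.0926.
The shares above 0.0926 belong to Ines, Gus, Uma, Noor and Ravi, contributing 58 each; the remaining 6 contribute 0. Total contributed: 290.
Vera keeps 58 and receives 10.8 × 290 × 1/43 = 72.84 from the shared-notes effort, for a payoff of 130.84.

130.84 hours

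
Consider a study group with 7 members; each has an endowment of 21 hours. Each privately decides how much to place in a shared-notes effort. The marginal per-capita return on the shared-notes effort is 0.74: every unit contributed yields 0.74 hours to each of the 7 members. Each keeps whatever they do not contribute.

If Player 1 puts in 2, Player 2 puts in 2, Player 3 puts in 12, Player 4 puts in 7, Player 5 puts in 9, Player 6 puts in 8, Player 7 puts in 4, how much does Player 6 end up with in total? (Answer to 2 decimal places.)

Total contributed: 2 + 2 + 12 + 7 + 9 + 8 + 4 = 44.
Each receives 0.74 × 44 = 32.56 from the shared-notes effort.
Player 6 keeps 21 − 8 = 13, so Player 6's payoff is 13 + 32.56 = 45.56.

45.56 hours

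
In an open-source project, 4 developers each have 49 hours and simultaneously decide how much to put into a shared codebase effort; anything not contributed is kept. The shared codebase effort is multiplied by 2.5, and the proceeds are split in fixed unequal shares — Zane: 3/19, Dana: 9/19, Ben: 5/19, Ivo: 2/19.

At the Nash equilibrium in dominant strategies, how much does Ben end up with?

81.24 hours

For player j, contributing a unit is worthwhile iff 2.5 × (j's share) ≥ 1, i.e. iff j's share is at least 0.4000.
Only Dana (9/19) clears that bar, contributing 49; the remaining 3 contribute 0. Total contributed: 49.
Ben keeps 49 and receives 2.5 × 49 × 5/19 = 32.24 from the shared codebase effort, for a payoff of 81.24.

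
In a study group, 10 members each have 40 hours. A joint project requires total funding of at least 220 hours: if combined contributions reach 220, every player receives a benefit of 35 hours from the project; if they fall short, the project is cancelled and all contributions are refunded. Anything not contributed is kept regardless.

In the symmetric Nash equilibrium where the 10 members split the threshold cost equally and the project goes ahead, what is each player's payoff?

53 hours

Equal share of the threshold: 220/10 = 22.
At this profile no one gains by cutting their contribution: any cut drops the total below 220, the project is cancelled, contributions are refunded, and the deviator ends with 40, which is less than 40 − 22 + 35 = 53. Contributing more than 22 just wastes the excess. So contributing exactly 22 is a best response.
Each player's payoff: 40 − 22 + 35 = 53.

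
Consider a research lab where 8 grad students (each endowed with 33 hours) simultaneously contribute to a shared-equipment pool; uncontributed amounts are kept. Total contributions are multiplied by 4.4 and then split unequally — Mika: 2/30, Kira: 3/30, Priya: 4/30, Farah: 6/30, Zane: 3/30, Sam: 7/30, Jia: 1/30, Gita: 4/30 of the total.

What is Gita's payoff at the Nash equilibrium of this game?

52.36 hours

A player with share s gets back 4.4·s per unit contributed, so full contribution is dominant for anyone with s > 1/4.4 = 0.2273 and zero contribution is dominant for anyone below.
Only Sam (7/30) clears that bar, contributing 33; the remaining 7 contribute 0. Total contributed: 33.
Gita keeps 33 and receives 4.4 × 33 × 4/30 = 19.36 from the shared-equipment pool, for a payoff of 52.36.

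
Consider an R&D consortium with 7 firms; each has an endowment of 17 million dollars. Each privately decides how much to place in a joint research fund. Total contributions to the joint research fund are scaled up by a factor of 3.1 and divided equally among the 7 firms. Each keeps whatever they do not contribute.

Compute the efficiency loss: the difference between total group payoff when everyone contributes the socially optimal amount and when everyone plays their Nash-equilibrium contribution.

249.90 million dollars

Each contributed unit returns 3.1/7 = 0.4429 to its contributor — below 1 — so contributing 0 is dominant for every player. At the Nash equilibrium everyone keeps their 17, and the group total is 7 × 17 = 119.
Each contributed unit returns 3.100 to the group as a whole (0.4429 to each of 7 players), which exceeds 1, so the social optimum is full contribution: group total = 3.100 × 119 = 368.90.
Efficiency loss = 368.90 − 119 = 249.90.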